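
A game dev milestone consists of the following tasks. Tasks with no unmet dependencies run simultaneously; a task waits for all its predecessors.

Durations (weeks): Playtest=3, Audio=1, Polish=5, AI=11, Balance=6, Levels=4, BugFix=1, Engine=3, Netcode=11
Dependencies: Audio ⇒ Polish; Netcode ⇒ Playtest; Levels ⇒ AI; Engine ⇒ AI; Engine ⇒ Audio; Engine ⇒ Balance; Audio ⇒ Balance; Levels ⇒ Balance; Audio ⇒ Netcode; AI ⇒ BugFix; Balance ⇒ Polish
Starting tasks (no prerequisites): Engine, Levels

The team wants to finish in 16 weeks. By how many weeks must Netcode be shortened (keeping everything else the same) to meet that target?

Current finish: 18 weeks; target: 16.
Netcode is on every critical path, so each week cut from Netcode cuts the finish by one (this holds down to a finish of 16).
Need 18 − 16 = 2 weeks off Netcode → Netcode becomes 9 weeks, finish becomes 16.

2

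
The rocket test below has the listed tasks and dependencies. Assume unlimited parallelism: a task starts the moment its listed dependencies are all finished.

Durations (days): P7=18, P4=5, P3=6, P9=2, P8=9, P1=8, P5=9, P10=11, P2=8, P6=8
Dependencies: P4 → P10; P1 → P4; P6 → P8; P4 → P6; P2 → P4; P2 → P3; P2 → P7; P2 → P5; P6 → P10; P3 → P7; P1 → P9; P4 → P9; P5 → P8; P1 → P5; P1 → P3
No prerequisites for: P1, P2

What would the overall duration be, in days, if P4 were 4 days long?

32

The binding path is P2→P4→P6→P10 = 8+5+8+11 = 32; finish at 32 days.
P4 lies on that path, so at 4 days the path becomes 31 days.
Now P1→P3→P7 = 8+6+18 = 32 is longest, so the finish becomes 32 days.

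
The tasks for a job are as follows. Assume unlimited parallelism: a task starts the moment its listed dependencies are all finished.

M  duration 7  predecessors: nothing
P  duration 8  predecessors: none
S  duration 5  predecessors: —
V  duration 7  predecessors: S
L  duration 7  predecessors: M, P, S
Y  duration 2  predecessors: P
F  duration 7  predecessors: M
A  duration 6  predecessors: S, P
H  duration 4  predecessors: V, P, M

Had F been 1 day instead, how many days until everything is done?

16

Actual critical path: S→V→H = 5+7+4 = 16 ⇒ 16 days.
F has 2 days of float (longest path through it is 14).
The critical path is still S→V→H; finish is now 16 days.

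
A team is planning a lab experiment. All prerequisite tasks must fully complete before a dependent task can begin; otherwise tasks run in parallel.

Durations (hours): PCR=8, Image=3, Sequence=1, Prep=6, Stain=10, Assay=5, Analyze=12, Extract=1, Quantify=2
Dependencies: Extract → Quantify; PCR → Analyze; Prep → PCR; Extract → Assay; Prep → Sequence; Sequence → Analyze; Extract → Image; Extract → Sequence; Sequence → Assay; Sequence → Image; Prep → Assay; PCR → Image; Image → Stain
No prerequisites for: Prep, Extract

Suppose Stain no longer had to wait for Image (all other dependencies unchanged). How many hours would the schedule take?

Before: longest chain Prep→PCR→Image→Stain = 6+8+3+10 = 27, finish 27.
Without Image→Stain, Stain's earliest start moves from 17 to 0.
The longest chain is now Prep→PCR→Analyze = 6+8+12 = 26, so the schedule takes 26 hours.

26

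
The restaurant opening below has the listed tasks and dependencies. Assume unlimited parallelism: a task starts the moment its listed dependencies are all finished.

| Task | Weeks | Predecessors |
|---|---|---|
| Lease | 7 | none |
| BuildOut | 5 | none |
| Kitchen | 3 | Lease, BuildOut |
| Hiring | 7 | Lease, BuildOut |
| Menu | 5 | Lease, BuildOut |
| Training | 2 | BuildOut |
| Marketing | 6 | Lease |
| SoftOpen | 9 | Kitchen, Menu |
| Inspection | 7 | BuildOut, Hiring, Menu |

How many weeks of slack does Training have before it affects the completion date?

Critical path: Lease→Hiring→Inspection = 7+7+7 = 21, so the finish is 21 weeks.
The longest chain containing Training totals 7 weeks.
So Training can slip 21 − 7 = 14 weeks.

14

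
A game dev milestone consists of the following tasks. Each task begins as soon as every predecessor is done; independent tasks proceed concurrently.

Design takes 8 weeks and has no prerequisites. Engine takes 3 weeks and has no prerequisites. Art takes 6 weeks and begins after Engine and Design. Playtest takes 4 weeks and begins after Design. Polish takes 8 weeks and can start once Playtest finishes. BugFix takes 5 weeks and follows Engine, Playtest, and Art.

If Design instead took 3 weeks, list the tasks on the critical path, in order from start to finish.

Design, Playtest, Polish

As given, the longest chain is Design→Playtest→Polish = 8+4+8 = 20, so the finish is 20 weeks.
Design is on the critical path; changing it to 3 makes that path 15 weeks.
That remains the longest chain; total 15 weeks.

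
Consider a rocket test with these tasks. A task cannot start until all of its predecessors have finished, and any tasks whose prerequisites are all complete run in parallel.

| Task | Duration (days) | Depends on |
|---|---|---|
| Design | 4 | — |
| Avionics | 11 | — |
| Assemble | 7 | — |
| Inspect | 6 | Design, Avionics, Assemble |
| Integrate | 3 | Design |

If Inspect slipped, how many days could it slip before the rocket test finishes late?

0

Avionics→Inspect = 11+6 = 17 sets the makespan at 17 days.
Inspect finishes as early as 17 and must finish by 17.
Slack of Inspect = 11 − 11 = 0 days.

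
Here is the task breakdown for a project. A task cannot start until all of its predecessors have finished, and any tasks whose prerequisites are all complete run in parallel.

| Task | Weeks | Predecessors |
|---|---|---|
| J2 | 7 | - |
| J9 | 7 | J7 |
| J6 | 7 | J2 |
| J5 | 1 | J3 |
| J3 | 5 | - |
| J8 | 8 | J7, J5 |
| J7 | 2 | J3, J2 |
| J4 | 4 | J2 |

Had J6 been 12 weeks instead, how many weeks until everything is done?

The binding path is J2→J7→J8 = 7+2+8 = 17; finish at 17 weeks.
The longest path through J6 is only 14 weeks, so J6 has float 3.
Now J2→J6 = 7+12 = 19 is longest, so the finish becomes 19 weeks.

19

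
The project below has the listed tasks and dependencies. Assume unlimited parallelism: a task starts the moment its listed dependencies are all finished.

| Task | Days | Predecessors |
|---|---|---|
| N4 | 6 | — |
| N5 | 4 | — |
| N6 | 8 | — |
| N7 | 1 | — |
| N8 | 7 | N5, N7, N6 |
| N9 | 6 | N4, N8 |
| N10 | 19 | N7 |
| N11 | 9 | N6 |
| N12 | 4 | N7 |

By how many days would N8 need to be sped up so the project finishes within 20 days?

Current finish: 21 days; target: 20.
N8 is on every critical path, so each day cut from N8 cuts the finish by one (this holds down to a finish of 20).
Need 21 − 20 = 1 day off N8 → N8 becomes 6 days, finish becomes 20.

1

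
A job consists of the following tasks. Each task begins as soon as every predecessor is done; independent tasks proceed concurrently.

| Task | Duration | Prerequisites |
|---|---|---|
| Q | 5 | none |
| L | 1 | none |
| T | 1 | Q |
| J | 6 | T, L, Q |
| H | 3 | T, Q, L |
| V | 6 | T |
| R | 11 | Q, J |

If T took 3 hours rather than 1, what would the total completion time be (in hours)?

25

Critical path before the change: Q→T→J→R = 5+1+6+11 = 23 giving 23 hours.
T is on the critical path; changing it to 3 makes that path 25 hours.
No other chain overtakes it, so the finish is 25 hours.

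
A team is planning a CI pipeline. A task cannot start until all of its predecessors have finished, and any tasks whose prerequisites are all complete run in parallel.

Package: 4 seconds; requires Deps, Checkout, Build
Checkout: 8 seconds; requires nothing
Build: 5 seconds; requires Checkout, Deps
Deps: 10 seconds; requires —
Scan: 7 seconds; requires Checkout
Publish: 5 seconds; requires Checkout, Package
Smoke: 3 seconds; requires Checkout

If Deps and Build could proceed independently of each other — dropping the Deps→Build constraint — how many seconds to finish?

Before: longest chain Deps→Build→Package→Publish = 10+5+4+5 = 24, finish 24.
Without Deps→Build, Build's earliest start moves from 10 to 8.
The longest chain is now Checkout→Build→Package→Publish = 8+5+4+5 = 22, so the schedule takes 22 seconds.

22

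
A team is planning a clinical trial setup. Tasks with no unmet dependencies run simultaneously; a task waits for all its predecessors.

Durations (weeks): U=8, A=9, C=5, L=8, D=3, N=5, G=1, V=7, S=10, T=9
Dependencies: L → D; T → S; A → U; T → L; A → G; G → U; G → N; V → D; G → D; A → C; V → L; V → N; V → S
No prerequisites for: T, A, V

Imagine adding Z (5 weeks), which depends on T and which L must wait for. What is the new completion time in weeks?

Originally the plan takes 20 weeks.
With Z inserted, L now waits for max(V, T, Z).
New critical path: T→Z→L→D = 9+5+8+3 = 25 ⇒ 25 weeks.

25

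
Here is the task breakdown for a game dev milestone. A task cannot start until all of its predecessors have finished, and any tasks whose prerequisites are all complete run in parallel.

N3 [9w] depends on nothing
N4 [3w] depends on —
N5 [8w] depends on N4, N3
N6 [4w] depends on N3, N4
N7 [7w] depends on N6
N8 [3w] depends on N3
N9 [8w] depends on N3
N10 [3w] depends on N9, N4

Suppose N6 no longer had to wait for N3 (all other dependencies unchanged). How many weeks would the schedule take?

With the dependency in place, N3→N6→N7 = 9+4+7 = 20 sets the finish at 20 weeks.
Without N3→N6, N6's earliest start moves from 9 to 3.
New critical path: N3→N9→N10 = 9+8+3 = 20 ⇒ 20 weeks.

20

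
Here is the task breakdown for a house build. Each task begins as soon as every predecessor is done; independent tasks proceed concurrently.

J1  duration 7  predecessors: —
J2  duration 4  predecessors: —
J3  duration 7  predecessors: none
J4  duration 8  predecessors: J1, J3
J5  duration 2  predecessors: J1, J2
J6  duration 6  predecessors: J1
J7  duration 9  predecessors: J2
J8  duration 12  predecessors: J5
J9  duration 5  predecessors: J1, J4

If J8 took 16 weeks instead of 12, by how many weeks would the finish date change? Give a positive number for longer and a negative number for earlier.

As given, the longest chain is J1→J5→J8 = 7+2+12 = 21, so the finish is 21 weeks.
Since J8 is critical, the +4 change carries straight to that chain (now 25 weeks).
That remains the longest chain; total 25 weeks.
Change in finish: 25 − 21 = +4 weeks.

4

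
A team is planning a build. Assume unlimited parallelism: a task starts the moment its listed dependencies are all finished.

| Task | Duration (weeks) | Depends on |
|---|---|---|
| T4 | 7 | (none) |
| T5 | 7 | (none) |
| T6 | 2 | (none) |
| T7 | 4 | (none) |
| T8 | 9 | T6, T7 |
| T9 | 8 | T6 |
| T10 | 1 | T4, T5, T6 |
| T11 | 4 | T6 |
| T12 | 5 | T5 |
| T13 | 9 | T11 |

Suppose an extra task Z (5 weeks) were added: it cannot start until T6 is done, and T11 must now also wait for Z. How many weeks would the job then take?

Originally the job takes 15 weeks.
With Z inserted, T11 now waits for max(T6, Z).
New critical path: T6→Z→T11→T13 = 2+5+4+9 = 20 ⇒ 20 weeks.

20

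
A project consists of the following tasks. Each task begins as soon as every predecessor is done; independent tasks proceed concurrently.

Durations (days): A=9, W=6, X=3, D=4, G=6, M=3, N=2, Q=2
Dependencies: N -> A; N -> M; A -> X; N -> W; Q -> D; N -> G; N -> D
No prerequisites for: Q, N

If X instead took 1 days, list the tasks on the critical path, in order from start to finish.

As given, the longest chain is N→A→X = 2+9+3 = 14, so the finish is 14 days.
Since X is critical, the -2 change carries straight to that chain (now 12 days).
No other chain overtakes it, so the finish is 12 days.

N, A, X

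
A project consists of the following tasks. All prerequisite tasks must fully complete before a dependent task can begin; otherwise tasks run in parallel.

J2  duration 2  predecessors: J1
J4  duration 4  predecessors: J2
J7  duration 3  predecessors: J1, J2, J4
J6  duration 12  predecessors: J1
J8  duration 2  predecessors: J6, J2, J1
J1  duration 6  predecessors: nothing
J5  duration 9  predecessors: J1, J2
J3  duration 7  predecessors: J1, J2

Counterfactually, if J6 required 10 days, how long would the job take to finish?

18

Actual critical path: J1→J6→J8 = 6+12+2 = 20 ⇒ 20 days.
J6 lies on that path, so at 10 days the path becomes 18 days.
No other chain overtakes it, so the finish is 18 days.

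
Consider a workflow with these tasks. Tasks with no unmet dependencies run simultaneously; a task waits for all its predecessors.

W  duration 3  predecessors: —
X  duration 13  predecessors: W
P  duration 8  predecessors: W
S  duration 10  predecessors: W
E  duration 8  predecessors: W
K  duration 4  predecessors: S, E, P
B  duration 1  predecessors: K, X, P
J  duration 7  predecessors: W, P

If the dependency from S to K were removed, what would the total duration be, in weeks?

18

With the dependency in place, W→P→J = 3+8+7 = 18 sets the finish at 18 weeks.
Without S→K, K's earliest start moves from 13 to 11.
New critical path: W→P→J = 3+8+7 = 18 ⇒ 18 weeks.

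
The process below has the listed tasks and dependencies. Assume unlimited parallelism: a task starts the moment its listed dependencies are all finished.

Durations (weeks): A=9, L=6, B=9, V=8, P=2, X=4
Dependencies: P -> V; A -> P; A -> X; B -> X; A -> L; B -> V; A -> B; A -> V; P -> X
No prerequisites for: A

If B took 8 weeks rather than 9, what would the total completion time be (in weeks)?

Baseline: A→B→V = 9+9+8 = 26 → 26 weeks.
Since B is critical, the -1 change carries straight to that chain (now 25 weeks).
The critical path is still A→B→V; finish is now 25 weeks.

25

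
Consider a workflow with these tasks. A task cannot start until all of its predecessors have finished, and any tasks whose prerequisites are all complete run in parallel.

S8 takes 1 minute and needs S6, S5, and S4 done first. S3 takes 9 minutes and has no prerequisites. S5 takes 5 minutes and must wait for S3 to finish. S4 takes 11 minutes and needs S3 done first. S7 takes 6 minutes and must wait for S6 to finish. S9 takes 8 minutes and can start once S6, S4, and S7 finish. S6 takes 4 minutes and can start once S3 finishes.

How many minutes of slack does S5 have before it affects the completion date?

13

Critical path: S3→S4→S9 = 9+11+8 = 28, so the finish is 28 minutes.
The longest chain containing S5 totals 15 minutes.
So S5 can slip 27 − 14 = 13 minutes.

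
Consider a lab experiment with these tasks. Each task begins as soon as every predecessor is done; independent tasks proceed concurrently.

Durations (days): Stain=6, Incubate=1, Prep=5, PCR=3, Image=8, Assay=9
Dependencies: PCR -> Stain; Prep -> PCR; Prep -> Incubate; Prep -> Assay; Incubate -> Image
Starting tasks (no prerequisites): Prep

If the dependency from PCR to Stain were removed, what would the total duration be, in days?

Before: longest chain Prep→Incubate→Image = 5+1+8 = 14, finish 14.
Without PCR→Stain, Stain's earliest start moves from 8 to 0.
New critical path: Prep→Incubate→Image = 5+1+8 = 14 ⇒ 14 days.

14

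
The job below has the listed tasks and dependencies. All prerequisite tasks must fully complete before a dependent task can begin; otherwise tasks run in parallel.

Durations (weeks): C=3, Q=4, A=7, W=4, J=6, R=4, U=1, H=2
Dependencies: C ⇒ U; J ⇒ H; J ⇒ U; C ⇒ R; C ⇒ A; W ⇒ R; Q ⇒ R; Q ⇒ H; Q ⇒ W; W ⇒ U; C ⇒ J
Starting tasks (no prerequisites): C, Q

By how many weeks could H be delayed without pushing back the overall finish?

1

Q→W→R = 4+4+4 = 12 sets the makespan at 12 weeks.
The longest chain containing H totals 11 weeks.
Float = 12 − 11 = 1.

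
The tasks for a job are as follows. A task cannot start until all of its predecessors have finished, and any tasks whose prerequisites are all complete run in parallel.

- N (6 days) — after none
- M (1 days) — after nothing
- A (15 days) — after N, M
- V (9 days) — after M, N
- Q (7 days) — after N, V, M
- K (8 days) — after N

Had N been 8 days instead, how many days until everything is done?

24

Baseline: N→V→Q = 6+9+7 = 22 → 22 days.
N lies on that path, so at 8 days the path becomes 24 days.
That remains the longest chain; total 24 days.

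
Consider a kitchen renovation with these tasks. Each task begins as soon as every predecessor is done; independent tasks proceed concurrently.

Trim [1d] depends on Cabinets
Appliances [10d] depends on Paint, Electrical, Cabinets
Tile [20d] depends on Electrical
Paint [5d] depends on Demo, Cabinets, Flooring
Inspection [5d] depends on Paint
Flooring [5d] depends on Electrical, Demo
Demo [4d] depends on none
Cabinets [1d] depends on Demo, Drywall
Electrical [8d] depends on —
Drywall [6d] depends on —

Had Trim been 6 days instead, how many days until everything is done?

28

Actual critical path: Electrical→Flooring→Paint→Appliances = 8+5+5+10 = 28 ⇒ 28 days.
Trim has 20 days of float (longest path through it is 8).
That remains the longest chain; total 28 days.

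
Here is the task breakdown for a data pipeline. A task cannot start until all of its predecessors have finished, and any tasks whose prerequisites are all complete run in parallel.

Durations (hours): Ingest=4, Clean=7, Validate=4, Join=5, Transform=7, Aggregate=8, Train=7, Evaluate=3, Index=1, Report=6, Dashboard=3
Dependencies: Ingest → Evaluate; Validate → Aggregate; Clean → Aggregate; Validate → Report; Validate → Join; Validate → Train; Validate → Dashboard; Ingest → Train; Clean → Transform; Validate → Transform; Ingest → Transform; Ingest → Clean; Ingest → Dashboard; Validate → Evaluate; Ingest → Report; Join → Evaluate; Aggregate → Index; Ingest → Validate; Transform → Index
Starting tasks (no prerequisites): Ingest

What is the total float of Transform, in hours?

1

Critical path: Ingest→Clean→Aggregate→Index = 4+7+8+1 = 20, so the finish is 20 hours.
Longest path through Transform: 19 hours (earliest finish 18, latest finish 19).
Slack of Transform = 12 − 11 = 1 hour.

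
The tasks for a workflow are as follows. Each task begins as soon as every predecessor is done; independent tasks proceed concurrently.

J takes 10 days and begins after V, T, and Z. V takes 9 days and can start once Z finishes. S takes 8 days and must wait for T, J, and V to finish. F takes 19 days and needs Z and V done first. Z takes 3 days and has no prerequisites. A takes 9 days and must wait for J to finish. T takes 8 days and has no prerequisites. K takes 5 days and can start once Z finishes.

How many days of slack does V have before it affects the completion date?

Critical path: Z→V→F = 3+9+19 = 31, so the finish is 31 days.
V finishes as early as 12 and must finish by 12.
Float = 31 − 31 = 0.

0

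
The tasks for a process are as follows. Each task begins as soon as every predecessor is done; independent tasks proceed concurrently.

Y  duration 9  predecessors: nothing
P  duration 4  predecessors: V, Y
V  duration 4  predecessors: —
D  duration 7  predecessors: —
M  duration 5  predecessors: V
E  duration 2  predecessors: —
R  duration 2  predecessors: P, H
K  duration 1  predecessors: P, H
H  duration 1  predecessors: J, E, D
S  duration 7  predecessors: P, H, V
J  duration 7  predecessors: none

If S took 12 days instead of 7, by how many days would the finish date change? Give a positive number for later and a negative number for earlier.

5

Actual critical path: Y→P→S = 9+4+7 = 20 ⇒ 20 days.
S lies on that path, so at 12 days the path becomes 25 days.
No other chain overtakes it, so the finish is 25 days.
Change in finish: 25 − 20 = +5 days.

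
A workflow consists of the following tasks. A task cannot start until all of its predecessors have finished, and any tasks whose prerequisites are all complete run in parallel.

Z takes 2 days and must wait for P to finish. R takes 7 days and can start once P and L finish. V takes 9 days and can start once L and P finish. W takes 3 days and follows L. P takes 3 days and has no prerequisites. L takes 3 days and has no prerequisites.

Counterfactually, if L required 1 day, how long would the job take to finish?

Actual critical path: L→V = 3+9 = 12 ⇒ 12 days.
L is on the critical path; changing it to 1 makes that path 10 days.
New critical path: P→V = 3+9 = 12 ⇒ 12 days.

12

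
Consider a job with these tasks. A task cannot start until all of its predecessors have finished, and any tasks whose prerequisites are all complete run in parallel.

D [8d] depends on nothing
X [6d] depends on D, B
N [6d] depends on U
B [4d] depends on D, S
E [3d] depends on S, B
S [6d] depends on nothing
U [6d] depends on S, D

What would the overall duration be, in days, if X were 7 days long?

20

Baseline: D→U→N = 8+6+6 = 20 → 20 days.
The longest path through X is only 18 days, so X has float 2.
That remains the longest chain; total 20 days.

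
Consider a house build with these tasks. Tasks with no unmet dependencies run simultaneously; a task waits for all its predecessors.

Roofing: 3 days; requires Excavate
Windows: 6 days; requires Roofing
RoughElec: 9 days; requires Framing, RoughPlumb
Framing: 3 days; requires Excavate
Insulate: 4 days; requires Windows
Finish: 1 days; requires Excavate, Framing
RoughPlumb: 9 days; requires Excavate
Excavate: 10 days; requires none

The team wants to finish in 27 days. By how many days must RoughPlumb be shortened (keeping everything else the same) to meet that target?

Current finish: 28 days; target: 27.
RoughPlumb is on every critical path, so each day cut from RoughPlumb cuts the finish by one (this holds down to a finish of 23).
Need 28 − 27 = 1 day off RoughPlumb → RoughPlumb becomes 8 days, finish becomes 27.

1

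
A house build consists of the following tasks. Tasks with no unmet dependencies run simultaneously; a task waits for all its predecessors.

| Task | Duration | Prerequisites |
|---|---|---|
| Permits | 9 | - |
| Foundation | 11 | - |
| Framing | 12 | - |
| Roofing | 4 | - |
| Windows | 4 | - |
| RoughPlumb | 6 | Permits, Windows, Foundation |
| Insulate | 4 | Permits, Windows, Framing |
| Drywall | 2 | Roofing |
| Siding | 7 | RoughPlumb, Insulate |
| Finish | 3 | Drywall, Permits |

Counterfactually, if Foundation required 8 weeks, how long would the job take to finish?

23

As given, the longest chain is Foundation→RoughPlumb→Siding = 11+6+7 = 24, so the finish is 24 weeks.
Since Foundation is critical, the -3 change carries straight to that chain (now 21 weeks).
The binding chain switches to Framing→Insulate→Siding = 12+4+7 = 23; finish 23 weeks.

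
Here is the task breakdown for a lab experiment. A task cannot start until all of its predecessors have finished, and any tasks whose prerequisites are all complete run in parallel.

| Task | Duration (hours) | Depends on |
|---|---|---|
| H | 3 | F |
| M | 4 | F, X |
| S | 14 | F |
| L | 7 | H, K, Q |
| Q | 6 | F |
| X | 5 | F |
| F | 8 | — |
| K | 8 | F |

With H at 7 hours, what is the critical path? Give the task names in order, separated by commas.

The binding path is F→K→L = 8+8+7 = 23; finish at 23 hours.
H is off the critical path — its longest chain is 18 hours, giving 5 of slack.
No other chain overtakes it, so the finish is 23 hours.

F, K, L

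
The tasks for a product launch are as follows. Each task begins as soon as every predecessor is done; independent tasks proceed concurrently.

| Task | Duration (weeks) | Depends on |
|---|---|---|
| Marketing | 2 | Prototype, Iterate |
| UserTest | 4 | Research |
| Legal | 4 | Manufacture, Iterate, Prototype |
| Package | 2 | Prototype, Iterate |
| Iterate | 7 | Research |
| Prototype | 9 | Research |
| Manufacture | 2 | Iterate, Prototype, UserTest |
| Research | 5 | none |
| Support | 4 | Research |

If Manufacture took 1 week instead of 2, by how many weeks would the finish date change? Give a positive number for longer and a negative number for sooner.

-1

Baseline: Research→Prototype→Manufacture→Legal = 5+9+2+4 = 20 → 20 weeks.
Since Manufacture is critical, the -1 change carries straight to that chain (now 19 weeks).
That remains the longest chain; total 19 weeks.
Change in finish: 19 − 20 = -1 weeks.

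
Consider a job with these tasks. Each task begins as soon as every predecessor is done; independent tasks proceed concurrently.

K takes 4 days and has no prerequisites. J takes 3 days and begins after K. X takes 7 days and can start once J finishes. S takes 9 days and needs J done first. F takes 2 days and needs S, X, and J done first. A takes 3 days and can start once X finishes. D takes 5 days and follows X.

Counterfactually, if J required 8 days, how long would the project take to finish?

24

The binding path is K→J→X→D = 4+3+7+5 = 19; finish at 19 days.
Since J is critical, the +5 change carries straight to that chain (now 24 days).
No other chain overtakes it, so the finish is 24 days.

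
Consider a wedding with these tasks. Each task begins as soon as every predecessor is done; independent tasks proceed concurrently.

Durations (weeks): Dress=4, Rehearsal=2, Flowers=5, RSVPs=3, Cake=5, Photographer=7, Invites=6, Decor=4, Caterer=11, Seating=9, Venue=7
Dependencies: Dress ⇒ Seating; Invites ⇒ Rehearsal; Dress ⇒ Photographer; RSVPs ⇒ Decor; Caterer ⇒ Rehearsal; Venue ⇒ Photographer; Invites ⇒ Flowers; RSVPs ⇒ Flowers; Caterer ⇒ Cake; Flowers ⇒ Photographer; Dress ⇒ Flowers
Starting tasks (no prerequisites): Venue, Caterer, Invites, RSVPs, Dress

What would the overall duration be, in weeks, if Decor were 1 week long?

Critical path before the change: Invites→Flowers→Photographer = 6+5+7 = 18 giving 18 weeks.
The longest path through Decor is only 7 weeks, so Decor has float 11.
No other chain overtakes it, so the finish is 18 weeks.

18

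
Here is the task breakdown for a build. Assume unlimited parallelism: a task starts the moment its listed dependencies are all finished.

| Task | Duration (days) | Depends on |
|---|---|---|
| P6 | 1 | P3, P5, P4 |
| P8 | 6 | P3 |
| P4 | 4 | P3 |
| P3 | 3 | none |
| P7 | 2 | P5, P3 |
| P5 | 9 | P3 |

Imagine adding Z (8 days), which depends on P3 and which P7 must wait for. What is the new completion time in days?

14

Originally the job takes 14 days.
With Z inserted, P7 now waits for max(P5, P3, Z).
New critical path: P3→P5→P7 = 3+9+2 = 14 ⇒ 14 days.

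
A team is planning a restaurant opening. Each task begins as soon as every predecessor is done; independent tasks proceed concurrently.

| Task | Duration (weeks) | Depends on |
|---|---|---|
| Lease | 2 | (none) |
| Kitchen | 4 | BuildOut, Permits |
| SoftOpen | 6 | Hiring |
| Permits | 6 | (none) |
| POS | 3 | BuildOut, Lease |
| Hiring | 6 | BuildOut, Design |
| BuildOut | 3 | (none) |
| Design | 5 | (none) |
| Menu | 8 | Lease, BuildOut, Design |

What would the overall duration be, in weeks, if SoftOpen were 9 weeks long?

Critical path before the change: Design→Hiring→SoftOpen = 5+6+6 = 17 giving 17 weeks.
Since SoftOpen is critical, the +3 change carries straight to that chain (now 20 weeks).
That remains the longest chain; total 20 weeks.

20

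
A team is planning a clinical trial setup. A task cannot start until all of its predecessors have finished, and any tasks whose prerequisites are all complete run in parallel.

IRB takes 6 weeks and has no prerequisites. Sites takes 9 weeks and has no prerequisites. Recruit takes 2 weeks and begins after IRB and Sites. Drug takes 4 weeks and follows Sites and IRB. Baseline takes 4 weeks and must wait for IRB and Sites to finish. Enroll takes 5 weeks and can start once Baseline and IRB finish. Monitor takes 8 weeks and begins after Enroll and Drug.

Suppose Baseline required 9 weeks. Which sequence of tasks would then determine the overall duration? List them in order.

Sites, Baseline, Enroll, Monitor

The binding path is Sites→Baseline→Enroll→Monitor = 9+4+5+8 = 26; finish at 26 weeks.
Baseline is on the critical path; changing it to 9 makes that path 31 weeks.
No other chain overtakes it, so the finish is 31 weeks.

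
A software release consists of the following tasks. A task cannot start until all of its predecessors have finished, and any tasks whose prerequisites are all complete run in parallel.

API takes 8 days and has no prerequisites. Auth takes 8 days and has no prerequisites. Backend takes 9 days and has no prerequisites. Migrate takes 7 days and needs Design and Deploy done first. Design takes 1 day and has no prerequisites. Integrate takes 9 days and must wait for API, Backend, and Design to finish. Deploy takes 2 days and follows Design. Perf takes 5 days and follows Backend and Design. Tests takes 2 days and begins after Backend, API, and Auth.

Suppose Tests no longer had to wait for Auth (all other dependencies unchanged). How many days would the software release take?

18

Original critical path: Backend→Integrate = 9+9 = 18 ⇒ 18 days.
Dropping Auth→Tests doesn't change Tests's earliest start (9); another predecessor still binds.
The longest chain is now Backend→Integrate = 9+9 = 18, so the software release takes 18 days.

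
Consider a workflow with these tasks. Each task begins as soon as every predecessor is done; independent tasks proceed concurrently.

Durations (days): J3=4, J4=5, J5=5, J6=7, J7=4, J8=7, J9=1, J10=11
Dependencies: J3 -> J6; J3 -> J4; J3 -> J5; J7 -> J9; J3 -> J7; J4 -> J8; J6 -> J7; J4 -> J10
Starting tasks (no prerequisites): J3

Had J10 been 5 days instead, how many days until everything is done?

16

Critical path before the change: J3→J4→J10 = 4+5+11 = 20 giving 20 days.
J10 is on the critical path; changing it to 5 makes that path 14 days.
New critical path: J3→J4→J8 = 4+5+7 = 16 ⇒ 16 days.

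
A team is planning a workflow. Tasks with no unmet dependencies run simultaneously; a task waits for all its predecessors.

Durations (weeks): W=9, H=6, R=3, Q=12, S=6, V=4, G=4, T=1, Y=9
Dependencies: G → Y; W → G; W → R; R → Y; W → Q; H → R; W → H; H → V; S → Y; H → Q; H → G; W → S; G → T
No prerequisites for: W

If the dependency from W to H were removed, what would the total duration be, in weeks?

24

With the dependency in place, W→H→G→Y = 9+6+4+9 = 28 sets the finish at 28 weeks.
Without W→H, H's earliest start moves from 9 to 0.
The longest chain is now W→S→Y = 9+6+9 = 24, so the plan takes 24 weeks.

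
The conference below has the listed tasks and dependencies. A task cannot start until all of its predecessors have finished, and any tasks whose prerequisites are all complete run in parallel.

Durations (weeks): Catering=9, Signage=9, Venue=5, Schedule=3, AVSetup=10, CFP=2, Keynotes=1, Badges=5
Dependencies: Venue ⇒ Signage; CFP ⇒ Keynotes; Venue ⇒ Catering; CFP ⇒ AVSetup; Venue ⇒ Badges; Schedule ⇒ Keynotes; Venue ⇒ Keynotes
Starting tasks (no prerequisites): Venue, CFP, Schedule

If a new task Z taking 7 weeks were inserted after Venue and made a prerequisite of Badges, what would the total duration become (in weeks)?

Originally the job takes 14 weeks.
With Z inserted, Badges now waits for max(Venue, Z).
New critical path: Venue→Z→Badges = 5+7+5 = 17 ⇒ 17 weeks.

17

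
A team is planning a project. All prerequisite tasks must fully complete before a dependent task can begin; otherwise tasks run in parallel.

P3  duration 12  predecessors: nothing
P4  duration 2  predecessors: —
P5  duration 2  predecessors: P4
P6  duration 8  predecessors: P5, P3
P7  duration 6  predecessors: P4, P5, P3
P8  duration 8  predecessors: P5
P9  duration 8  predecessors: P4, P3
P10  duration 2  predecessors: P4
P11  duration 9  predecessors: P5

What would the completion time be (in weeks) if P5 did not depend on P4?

20

With the dependency in place, P3→P6 = 12+8 = 20 sets the finish at 20 weeks.
Without P4→P5, P5's earliest start moves from 2 to 0.
After: P3→P6 = 12+8 = 20 → 20 weeks.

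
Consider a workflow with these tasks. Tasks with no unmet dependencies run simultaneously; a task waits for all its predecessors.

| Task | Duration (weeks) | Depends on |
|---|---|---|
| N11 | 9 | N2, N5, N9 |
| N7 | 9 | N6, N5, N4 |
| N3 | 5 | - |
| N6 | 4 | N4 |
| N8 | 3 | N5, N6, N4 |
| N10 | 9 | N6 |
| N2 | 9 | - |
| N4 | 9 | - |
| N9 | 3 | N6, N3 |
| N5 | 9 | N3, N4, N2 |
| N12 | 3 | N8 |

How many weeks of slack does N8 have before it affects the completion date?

N2→N5→N7 = 9+9+9 = 27 sets the makespan at 27 weeks.
Longest path through N8: 24 weeks (earliest finish 21, latest finish 24).
So N8 can slip 24 − 21 = 3 weeks.

3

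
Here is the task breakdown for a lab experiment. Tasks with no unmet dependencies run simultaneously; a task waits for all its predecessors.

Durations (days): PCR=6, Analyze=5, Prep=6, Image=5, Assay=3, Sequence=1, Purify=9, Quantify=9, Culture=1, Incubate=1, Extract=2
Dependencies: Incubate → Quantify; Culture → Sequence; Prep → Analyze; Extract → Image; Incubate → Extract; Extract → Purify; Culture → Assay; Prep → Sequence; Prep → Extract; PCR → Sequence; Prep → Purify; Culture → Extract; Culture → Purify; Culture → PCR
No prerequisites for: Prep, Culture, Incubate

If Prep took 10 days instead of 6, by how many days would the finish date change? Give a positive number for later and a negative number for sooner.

Actual critical path: Prep→Extract→Purify = 6+2+9 = 17 ⇒ 17 days.
Prep is on the critical path; changing it to 10 makes that path 21 days.
The critical path is still Prep→Extract→Purify; finish is now 21 days.
Change in finish: 21 − 17 = +4 days.

4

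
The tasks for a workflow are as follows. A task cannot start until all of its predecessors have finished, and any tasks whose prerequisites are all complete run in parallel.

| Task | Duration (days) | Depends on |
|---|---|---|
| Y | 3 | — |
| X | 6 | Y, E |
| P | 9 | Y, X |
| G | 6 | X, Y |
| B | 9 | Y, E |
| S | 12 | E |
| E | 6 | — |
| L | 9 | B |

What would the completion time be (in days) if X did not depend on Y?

Original critical path: E→B→L = 6+9+9 = 24 ⇒ 24 days.
Dropping Y→X doesn't change X's earliest start (6); another predecessor still binds.
After: E→B→L = 6+9+9 = 24 → 24 days.

24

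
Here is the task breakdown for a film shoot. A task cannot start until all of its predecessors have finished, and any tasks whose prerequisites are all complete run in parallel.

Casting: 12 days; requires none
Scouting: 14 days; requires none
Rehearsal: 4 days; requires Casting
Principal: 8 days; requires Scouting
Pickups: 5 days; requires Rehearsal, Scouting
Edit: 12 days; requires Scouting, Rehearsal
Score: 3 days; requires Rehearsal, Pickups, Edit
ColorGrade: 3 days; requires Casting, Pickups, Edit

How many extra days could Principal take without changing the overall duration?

9

Casting→Rehearsal→Edit→Score = 12+4+12+3 = 31 sets the makespan at 31 days.
Longest path through Principal: 22 days (earliest finish 22, latest finish 31).
So Principal can slip 31 − 22 = 9 days.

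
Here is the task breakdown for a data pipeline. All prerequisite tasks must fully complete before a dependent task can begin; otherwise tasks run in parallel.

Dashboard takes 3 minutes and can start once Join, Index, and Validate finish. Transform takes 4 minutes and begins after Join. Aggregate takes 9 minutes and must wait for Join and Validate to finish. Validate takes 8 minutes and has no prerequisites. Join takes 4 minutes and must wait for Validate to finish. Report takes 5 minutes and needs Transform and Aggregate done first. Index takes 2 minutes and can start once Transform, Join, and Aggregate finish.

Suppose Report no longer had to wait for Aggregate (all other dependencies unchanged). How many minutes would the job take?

26

With the dependency in place, Validate→Join→Aggregate→Index→Dashboard = 8+4+9+2+3 = 26 sets the finish at 26 minutes.
Without Aggregate→Report, Report's earliest start moves from 21 to 16.
The longest chain is now Validate→Join→Aggregate→Index→Dashboard = 8+4+9+2+3 = 26, so the job takes 26 minutes.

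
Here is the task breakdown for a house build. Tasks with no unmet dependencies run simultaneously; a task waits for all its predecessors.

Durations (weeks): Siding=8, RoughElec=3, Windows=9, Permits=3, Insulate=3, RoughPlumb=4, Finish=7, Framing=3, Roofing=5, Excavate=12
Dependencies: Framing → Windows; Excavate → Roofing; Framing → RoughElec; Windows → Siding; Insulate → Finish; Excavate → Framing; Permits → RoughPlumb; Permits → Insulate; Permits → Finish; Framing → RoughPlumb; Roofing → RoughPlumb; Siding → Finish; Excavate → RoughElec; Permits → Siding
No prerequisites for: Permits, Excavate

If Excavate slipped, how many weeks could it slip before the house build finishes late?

0

The longest chain is Excavate→Framing→Windows→Siding→Finish = 12+3+9+8+7 = 39; overall finish 39 weeks.
Longest path through Excavate: 39 weeks (earliest finish 12, latest finish 12).
So Excavate can slip 12 − 12 = 0 weeks.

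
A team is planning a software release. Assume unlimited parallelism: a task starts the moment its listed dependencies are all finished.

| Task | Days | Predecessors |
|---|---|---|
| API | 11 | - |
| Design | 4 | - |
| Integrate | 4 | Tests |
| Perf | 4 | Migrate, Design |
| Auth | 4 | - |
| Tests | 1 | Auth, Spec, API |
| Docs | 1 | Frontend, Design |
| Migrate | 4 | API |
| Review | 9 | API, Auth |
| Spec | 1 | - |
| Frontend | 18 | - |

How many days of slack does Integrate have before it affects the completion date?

API→Review = 11+9 = 20 sets the makespan at 20 days.
Integrate finishes as early as 16 and must finish by 20.
Float = 20 − 16 = 4.

4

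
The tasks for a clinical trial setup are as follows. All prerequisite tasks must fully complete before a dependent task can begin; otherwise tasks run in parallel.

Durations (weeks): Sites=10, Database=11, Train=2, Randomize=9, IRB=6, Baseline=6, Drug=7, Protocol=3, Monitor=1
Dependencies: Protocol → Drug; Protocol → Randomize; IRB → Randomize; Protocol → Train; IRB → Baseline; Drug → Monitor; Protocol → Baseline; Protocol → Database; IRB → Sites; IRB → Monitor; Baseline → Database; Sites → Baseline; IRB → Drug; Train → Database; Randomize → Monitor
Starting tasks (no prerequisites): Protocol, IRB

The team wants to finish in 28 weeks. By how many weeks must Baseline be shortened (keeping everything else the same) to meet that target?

Current finish: 33 weeks; target: 28.
Baseline is on every critical path, so each week cut from Baseline cuts the finish by one (this holds down to a finish of 28).
Need 33 − 28 = 5 weeks off Baseline → Baseline becomes 1 week, finish becomes 28.

5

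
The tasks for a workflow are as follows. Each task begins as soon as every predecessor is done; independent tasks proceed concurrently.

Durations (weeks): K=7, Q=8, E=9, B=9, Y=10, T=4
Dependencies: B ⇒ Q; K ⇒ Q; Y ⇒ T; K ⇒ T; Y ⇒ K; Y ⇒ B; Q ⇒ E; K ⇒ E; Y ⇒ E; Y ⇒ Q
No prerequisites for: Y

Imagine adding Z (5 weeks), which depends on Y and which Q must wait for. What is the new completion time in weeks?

36

Originally the plan takes 36 weeks.
With Z inserted, Q now waits for max(K, Y, B, Z).
New critical path: Y→B→Q→E = 10+9+8+9 = 36 ⇒ 36 weeks.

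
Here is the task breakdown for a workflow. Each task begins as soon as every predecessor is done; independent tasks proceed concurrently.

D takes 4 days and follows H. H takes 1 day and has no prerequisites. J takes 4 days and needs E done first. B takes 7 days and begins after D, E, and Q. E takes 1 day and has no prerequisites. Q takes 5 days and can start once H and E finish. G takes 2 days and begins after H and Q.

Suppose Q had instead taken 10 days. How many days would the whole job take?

18

As given, the longest chain is E→Q→B = 1+5+7 = 13, so the finish is 13 days.
Since Q is critical, the +5 change carries straight to that chain (now 18 days).
That remains the longest chain; total 18 days.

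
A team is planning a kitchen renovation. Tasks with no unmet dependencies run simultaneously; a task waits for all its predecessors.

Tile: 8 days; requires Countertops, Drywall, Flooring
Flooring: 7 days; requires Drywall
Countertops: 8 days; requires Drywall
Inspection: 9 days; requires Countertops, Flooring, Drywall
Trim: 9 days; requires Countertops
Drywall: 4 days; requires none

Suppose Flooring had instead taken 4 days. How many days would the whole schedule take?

As given, the longest chain is Drywall→Countertops→Inspection = 4+8+9 = 21, so the finish is 21 days.
The longest path through Flooring is only 20 days, so Flooring has float 1.
That remains the longest chain; total 21 days.

21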